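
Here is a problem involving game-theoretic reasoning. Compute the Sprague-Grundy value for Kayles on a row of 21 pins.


Kayles: a move removes 1 or 2 adjacent pins from a contiguous row.
Removing pins from a row of k leaves two independent rows (a, b) with a + b = k - 1 (one pin) or a + b = k - 2 (two pins); an end removal gives a = 0.
By Sprague-Grundy, G(k) = mex{ G(a) XOR G(b) } over all these splits. G(0) = 0.
G(1): splits (0,0):0^0=0 -> mex({0}) = 1
G(2): splits (0,1):0^1=1 (0,0):0^0=0 -> mex({0, 1}) = 2
G(3): splits (0,2):0^2=2 (1,1):1^1=0 (0,1):0^1=1 -> mex({0, 1, 2}) = 3
G(4): splits (0,3):0^3=3 (1,2):1^2=3 (0,2):0^2=2 (1,1):1^1=0 -> mex({0, 2, 3}) = 1
G(5): splits (0,4):0^1=1 (1,3):1^3=2 (2,2):2^2=0 (0,3):0^3=3 (1,2):1^2=3 -> mex({0, 1, 2, 3}) = 4
G(6) = mex({0, 1, 2, 4}) = 3
G(7) = mex({0, 1, 3, 4, 5}) = 2
G(8) = mex({0, 2, 3, 5, 6}) = 1
G(9) = mex({0, 1, 2, 3, 6, 7}) = 4
G(10) = mex({0, 1, 3, 4, 5, 7}) = 2
G(11) = mex({0, 1, 2, 3, 4, 5}) = 6
G(12) = mex({0, 1, 2, 3, 5, 6, 7}) = 4
G(13) = mex({0, 2, 3, 4, 6, 7}) = 1
G(14) = mex({0, 1, 4, 5, 6, 7}) = 2
G(15) = mex({0, 1, 2, 3, 4, 5, 6}) = 7
G(16) = mex({0, 2, 3, 5, 6, 7}) = 1
G(17) = mex({0, 1, 2, 3, 5, 6, 7}) = 4
G(18) = mex({0, 1, 2, 4, 5, 6}) = 3
G(19) = mex({0, 1, 3, 4, 5, 7}) = 2
G(20) = mex({0, 2, 3, 4, 5, 6, 7}) = 1
G(21) = mex({0, 1, 2, 3, 5, 6, 7}) = 4
Therefore G(21) = 4.

4


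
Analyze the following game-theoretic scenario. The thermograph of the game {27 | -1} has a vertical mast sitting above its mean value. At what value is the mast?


Game = {27 | -1}, a switch {a | b} with numbers a > b.
Its thermograph has left wall a - t and right wall b + t, which meet at t = (a - b)/2, where both equal (a + b)/2. So the mast (mean value) is at (a + b)/2.
Mean = (27 + (-1))/2 = 26/2 = 13

13


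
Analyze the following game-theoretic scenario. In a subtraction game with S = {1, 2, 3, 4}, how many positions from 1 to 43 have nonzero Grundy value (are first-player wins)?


Subtraction set S = {1, 2, 3, 4}, so G(n) = n mod 5.
G(n) = 0 when n is a multiple of 5.
Multiples of 5 in [1, 43]: 8
N-positions (nonzero Grundy) = 43 - 8 = 35

35


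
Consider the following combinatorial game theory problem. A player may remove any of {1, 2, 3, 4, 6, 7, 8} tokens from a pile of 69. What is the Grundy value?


The subtraction set is S = {1, 2, 3, 4, 6, 7, 8}.
G(k) = mex{ G(k - s) : s in S, s <= k }. We compute iteratively: G(0) = 0.
G(1) = mex({0}) = 1
G(2) = mex({0, 1}) = 2
G(3) = mex({0, 1, 2}) = 3
G(4) = mex({0, 1, 2, 3}) = 4
G(5) = mex({1, 2, 3, 4}) = 0
G(6) = mex({0, 2, 3, 4}) = 1
G(7) = mex({0, 1, 3, 4}) = 2
G(8) = mex({0, 1, 2, 4}) = 3
G(9) = mex({0, 1, 2, 3}) = 4
G(10) = mex({1, 2, 3, 4}) = 0
G(11) = mex({0, 2, 3, 4}) = 1
G(12) = mex({0, 1, 3, 4}) = 2
Observe that G(5)..G(12) = 0, 1, 2, 3, 4, 0, 1, 2 repeats G(0)..G(7) = 0, 1, 2, 3, 4, 0, 1, 2.
For k >= max(S) = 8, G(k) is determined by the previous 8 values G(k-8)..G(k-1); a window of 8 consecutive values has recurred shifted by 5, so by induction G(k + 5) = G(k) for all k >= 0: the sequence is periodic from the start with period 5.
One period: G(0..4) = 0, 1, 2, 3, 4.
69 mod 5 = 4, so G(69) = G(4) = 4.

4


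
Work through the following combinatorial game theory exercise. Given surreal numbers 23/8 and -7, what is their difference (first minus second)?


x = 23/8, y = -7
Converting to common denominator: 8
x = 23/8, y = -56/8
x - y = 23/8 - -7 = 79/8

79/8


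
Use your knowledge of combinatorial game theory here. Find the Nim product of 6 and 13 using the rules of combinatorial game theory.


Nim multiplication is bilinear over XOR: (u XOR v) * w = (u*w) XOR (v*w).
So we split each operand into its bit components and XOR the pairwise Nim products.
6 = 2 + 4 (as XOR of powers of 2).
13 = 1 + 4 + 8 (as XOR of powers of 2).
Using the standard Nim-product table on single bits:
  2*2 = 3,   2*4 = 8,   2*8 = 12,
  4*4 = 6,   4*8 = 11,  8*8 = 13,
and  1*x = x (identity), k*l = l*k (commutative).
Pairwise Nim products:
  2 * 1 = 2
  2 * 4 = 8
  2 * 8 = 12
  4 * 1 = 4
  4 * 4 = 6
  4 * 8 = 11
XOR them: 2 XOR 8 XOR 12 XOR 4 XOR 6 XOR 11 = 15.
Result: 6 * 13 = 15 (in Nim).

15


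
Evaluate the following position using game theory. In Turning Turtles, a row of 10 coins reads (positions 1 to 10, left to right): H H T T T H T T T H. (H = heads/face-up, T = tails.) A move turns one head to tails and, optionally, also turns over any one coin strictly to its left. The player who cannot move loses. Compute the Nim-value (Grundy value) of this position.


Coins: H H T T T H T T T H
Key fact: a single head at position k behaves exactly like a Nim heap of size k (turning it to T and optionally flipping a coin at j < k corresponds to moving the heap from k to j, or to 0), and heads combine as a disjunctive sum (two heads at the same place would cancel, matching j XOR j = 0). So the Nim-value is the XOR of the 1-indexed positions of the heads.
Face-up positions (1-indexed): [1, 2, 6, 10]
XOR 0 with 1: 0 XOR 1 = 1
XOR 1 with 2: 1 XOR 2 = 3
XOR 3 with 6: 3 XOR 6 = 5
XOR 5 with 10: 5 XOR 10 = 15
Nim-value = 15

15


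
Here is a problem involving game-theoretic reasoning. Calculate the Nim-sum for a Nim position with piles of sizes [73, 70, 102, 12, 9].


We need the XOR (exclusive or) of all pile sizes.
After XOR-ing pile 1 (size 73): 0 XOR 73 = 73
After XOR-ing pile 2 (size 70): 73 XOR 70 = 15
After XOR-ing pile 3 (size 102): 15 XOR 102 = 105
After XOR-ing pile 4 (size 12): 105 XOR 12 = 101
After XOR-ing pile 5 (size 9): 101 XOR 9 = 108
The Nim-value of this position is 108.

108


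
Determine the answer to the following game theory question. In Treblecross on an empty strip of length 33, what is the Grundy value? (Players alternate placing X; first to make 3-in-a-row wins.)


Treblecross: place X on empty cells; 3-in-a-row wins.
Playing within two cells of an existing X lets the opponent win at once, so sensible play treats the cells i-2..i+2 around each X as dead. The player left with no safe cell loses, so this is a normal-play take-away game on strips of safe cells.
Placing X at cell i (0-indexed) of a strip of k safe cells leaves independent strips of sizes max(0, i-2) and max(0, k-i-3). Hence G(k) = mex{ G(max(0,i-2)) XOR G(max(0,k-i-3)) : 0 <= i < k }, with G(0) = 0.
G(1): splits (0,0):0^0=0 -> mex({0}) = 1
G(2): splits (0,0):0^0=0 -> mex({0}) = 1
G(3): splits (0,0):0^0=0 -> mex({0}) = 1
G(4): splits (0,1):0^1=1 (0,0):0^0=0 -> mex({0, 1}) = 2
G(5): splits (0,2):0^1=1 (0,1):0^1=1 (0,0):0^0=0 -> mex({0, 1}) = 2
G(6) = mex({1}) = 0
G(7) = mex({0, 1, 2}) = 3
G(8) = mex({0, 1, 2}) = 3
G(9) = mex({0, 2}) = 1
G(10) = mex({0, 2, 3}) = 1
G(11) = mex({0, 3}) = 1
G(12) = mex({1, 3}) = 0
G(13) = mex({0, 1, 2, 3}) = 4
G(14) = mex({0, 1, 2}) = 3
G(15) = mex({0, 1, 2}) = 3
G(16) = mex({0, 1, 2, 4}) = 3
G(17) = mex({0, 1, 3, 4}) = 2
G(18) = mex({0, 1, 3, 4}) = 2
G(19) = mex({0, 1, 3, 5}) = 2
G(20) = mex({0, 1, 2, 3, 5}) = 4
G(21) = mex({0, 1, 2, 3, 5}) = 4
G(22) = mex({1, 2, 6}) = 0
G(23) = mex({0, 1, 2, 3, 4, 6}) = 5
G(24) = mex({0, 1, 2, 3, 4}) = 5
G(25) = mex({0, 1, 3, 4, 7}) = 2
G(26) = mex({0, 1, 3, 4, 5, 7}) = 2
G(27) = mex({0, 1, 3, 5}) = 2
G(28) = mex({0, 1, 2, 5}) = 3
G(29) = mex({0, 1, 2, 4, 5, 6}) = 3
G(30) = mex({1, 2, 4, 6}) = 0
G(31) = mex({0, 1, 2, 3, 4, 6}) = 5
G(32) = mex({1, 2, 3, 4, 7}) = 0
G(33) = mex({0, 3, 7}) = 1
Therefore G(33) = 1.

1


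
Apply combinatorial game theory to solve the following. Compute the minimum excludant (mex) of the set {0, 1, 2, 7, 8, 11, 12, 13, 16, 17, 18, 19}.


Set = {0, 1, 2, 7, 8, 11, 12, 13, 16, 17, 18, 19}
0 is in the set.
1 is in the set.
2 is in the set.
3 is NOT in the set. This is the mex.
mex = 3

3


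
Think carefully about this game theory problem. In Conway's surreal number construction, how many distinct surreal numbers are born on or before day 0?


Day 0: {|} = 0 is born. Count = 1.
Day n: the number of surreal numbers born by day n is 2^(n+1) - 1.
By day 0: 2^1 - 1 = 1
By day 0: 1 surreal numbers.

1


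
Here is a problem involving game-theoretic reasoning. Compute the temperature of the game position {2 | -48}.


The game is {2 | -48}, a switch {a | b} with numbers a > b.
Cooling {a | b} by t gives {a - t | b + t}, which stops being hot when a - t = b + t, i.e. at t = (a - b)/2. So the temperature of a switch is (a - b)/2.
Temperature = (Left option - Right option) / 2
= (2 - (-48)) / 2
= 50 / 2
= 25

25


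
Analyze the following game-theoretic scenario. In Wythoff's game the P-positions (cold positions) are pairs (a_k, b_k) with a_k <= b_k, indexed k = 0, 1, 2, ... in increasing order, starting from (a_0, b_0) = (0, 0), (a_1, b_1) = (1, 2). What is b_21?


By Wythoff's theorem, a_k = floor(k * phi) and b_k = floor(k * phi^2) = a_k + k, where phi = (1 + sqrt(5))/2 is the golden ratio.
phi = (1 + sqrt(5))/2 = 1.618034
phi^2 = phi + 1 = 2.618034
k = 21
k * phi^2 = 21 * 2.618034 = 54.978714
b_21 = floor(k * phi^2) = 54 (check: a_21 + k = 33 + 21 = 54)

54


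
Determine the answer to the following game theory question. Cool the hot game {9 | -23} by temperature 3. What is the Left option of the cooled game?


Original game: {9 | -23} (a switch {a | b} with a > b).
Cooling by t (for t below the temperature (a - b)/2 = 16) taxes each move by t: {a | b} cooled by t is {a - t | b + t}.
Cooling amount: t = 3
Cooled Left option: 9 - 3 = 6
Cooled Right option: -23 + 3 = -20
Cooled game: {6 | -20}
Left option = 6

6


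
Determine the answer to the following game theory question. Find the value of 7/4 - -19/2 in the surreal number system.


x = 7/4, y = -19/2
Converting to common denominator: 4
x = 7/4, y = -38/4
x - y = 7/4 - -19/2 = 45/4

45/4


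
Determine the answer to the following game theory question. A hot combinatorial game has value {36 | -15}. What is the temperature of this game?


The game is {36 | -15}, a switch {a | b} with numbers a > b.
Cooling {a | b} by t gives {a - t | b + t}, which stops being hot when a - t = b + t, i.e. at t = (a - b)/2. So the temperature of a switch is (a - b)/2.
Temperature = (Left option - Right option) / 2
= (36 - (-15)) / 2
= 51 / 2
= 51/2

51/2


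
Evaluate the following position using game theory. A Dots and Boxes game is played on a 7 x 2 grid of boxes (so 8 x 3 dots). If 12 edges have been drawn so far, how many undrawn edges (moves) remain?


Grid: 7 x 2 boxes, i.e. 8 rows and 3 columns of dots.
Horizontal edges: (rows + 1) * cols = 8 * 2 = 16
Vertical edges: rows * (cols + 1) = 7 * 3 = 21
Total edges: 16 + 21 = 37
Edges drawn: 12
Remaining: 37 - 12 = 25

25


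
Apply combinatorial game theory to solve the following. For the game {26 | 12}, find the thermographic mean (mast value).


Game = {26 | 12}, a switch {a | b} with numbers a > b.
Its thermograph has left wall a - t and right wall b + t, which meet at t = (a - b)/2, where both equal (a + b)/2. So the mast (mean value) is at (a + b)/2.
Mean = (26 + (12))/2 = 38/2 = 19

19


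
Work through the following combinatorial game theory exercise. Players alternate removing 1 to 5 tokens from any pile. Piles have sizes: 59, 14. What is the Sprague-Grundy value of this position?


Subtraction set: {1, 2, 3, 4, 5}
For this subtraction set, G(n) = n mod 6 (period = max + 1 = 6).
Pile 1 (size 59): G(59) = 59 mod 6 = 5
Pile 2 (size 14): G(14) = 14 mod 6 = 2
Total Grundy value = XOR of all: 5 XOR 2 = 7

7


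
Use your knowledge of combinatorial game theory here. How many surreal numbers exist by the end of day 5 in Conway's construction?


Day 0: {|} = 0 is born. Count = 1.
Day n: the number of surreal numbers born by day n is 2^(n+1) - 1.
By day 0: 2^1 - 1 = 1
By day 1: 2^2 - 1 = 3
By day 2: 2^3 - 1 = 7
By day 3: 2^4 - 1 = 15
By day 4: 2^5 - 1 = 31
By day 5: 2^6 - 1 = 63
By day 5: 63 surreal numbers.

63


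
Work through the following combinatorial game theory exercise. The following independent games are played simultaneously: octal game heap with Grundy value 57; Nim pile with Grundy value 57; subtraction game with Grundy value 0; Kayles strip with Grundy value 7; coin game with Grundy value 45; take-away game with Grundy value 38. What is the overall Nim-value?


By the Sprague-Grundy theorem, the Grundy value of a sum of games is the XOR of individual Grundy values.
octal game heap: Grundy value = 57. Running XOR: 0 XOR 57 = 57
Nim pile: Grundy value = 57. Running XOR: 57 XOR 57 = 0
subtraction game: Grundy value = 0. Running XOR: 0 XOR 0 = 0
Kayles strip: Grundy value = 7. Running XOR: 0 XOR 7 = 7
coin game: Grundy value = 45. Running XOR: 7 XOR 45 = 42
take-away game: Grundy value = 38. Running XOR: 42 XOR 38 = 12
The combined Grundy value is 12.

12


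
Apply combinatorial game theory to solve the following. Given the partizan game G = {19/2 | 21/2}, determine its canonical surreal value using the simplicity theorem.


Left options: {19/2}, max = 19/2
Right options: {21/2}, min = 21/2
All options are numbers and max(Left) < min(Right), so by the simplicity theorem the value is the simplest (earliest-born) number strictly between 19/2 and 21/2.
The only integer strictly between 19/2 and 21/2 is 10.
No non-integer in the interval can be simpler: if x is a non-integer in the interval, then floor(x) or ceil(x) also lies in the interval (the interval contains an integer), and both are proper prefixes of x's sign expansion, i.e. born earlier. So the game value is 10.
Game value = 10

10


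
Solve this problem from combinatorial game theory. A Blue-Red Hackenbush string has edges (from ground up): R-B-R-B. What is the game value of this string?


Edges (from ground): R-B-R-B
By Berlekamp's sign-expansion rule, a Blue-Red Hackenbush stalk has the value of the surreal number whose sign sequence is the edge sequence with B -> + and R -> -.
Sign sequence: -+-+
Trace the sign expansion in the surreal number tree, starting from 0:
Edge 1: R (sign -) -> bounds (-inf, 0), value = -1
Edge 2: B (sign +) -> bounds (-1, 0), value = -1/2
Edge 3: R (sign -) -> bounds (-1, -1/2), value = -3/4
Edge 4: B (sign +) -> bounds (-3/4, -1/2), value = -5/8
Game value = -5/8

-5/8


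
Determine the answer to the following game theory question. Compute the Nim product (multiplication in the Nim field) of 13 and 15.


Nim multiplication is bilinear over XOR: (u XOR v) * w = (u*w) XOR (v*w).
So we split each operand into its bit components and XOR the pairwise Nim products.
13 = 1 + 4 + 8 (as XOR of powers of 2).
15 = 1 + 2 + 4 + 8 (as XOR of powers of 2).
Using the standard Nim-product table on single bits:
  2*2 = 3,   2*4 = 8,   2*8 = 12,
  4*4 = 6,   4*8 = 11,  8*8 = 13,
and  1*x = x (identity), k*l = l*k (commutative).
Pairwise Nim products:
  1 * 1 = 1
  1 * 2 = 2
  1 * 4 = 4
  1 * 8 = 8
  4 * 1 = 4
  4 * 2 = 8
  4 * 4 = 6
  4 * 8 = 11
  8 * 1 = 8
  8 * 2 = 12
  8 * 4 = 11
  8 * 8 = 13
XOR them: 1 XOR 2 XOR 4 XOR 8 XOR 4 XOR 8 XOR 6 XOR 11 XOR 8 XOR 12 XOR 11 XOR 13 = 12.
Result: 13 * 15 = 12 (in Nim).

12


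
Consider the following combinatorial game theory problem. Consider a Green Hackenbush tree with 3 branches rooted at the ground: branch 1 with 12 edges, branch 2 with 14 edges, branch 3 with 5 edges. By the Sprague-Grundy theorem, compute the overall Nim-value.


The tree has 3 branches from the ground vertex.
In Green Hackenbush, the Nim-value of a simple path of length k is k.
Branch 1: length 12, Nim-value = 12
Branch 2: length 14, Nim-value = 14
Branch 3: length 5, Nim-value = 5
Total Nim-value = XOR of all branch values:
0 XOR 12 = 12
12 XOR 14 = 2
2 XOR 5 = 7
Nim-value of the tree = 7

7


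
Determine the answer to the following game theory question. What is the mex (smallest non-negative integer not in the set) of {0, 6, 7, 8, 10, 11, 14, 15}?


Set = {0, 6, 7, 8, 10, 11, 14, 15}
0 is in the set.
1 is NOT in the set. This is the mex.
mex = 1

1


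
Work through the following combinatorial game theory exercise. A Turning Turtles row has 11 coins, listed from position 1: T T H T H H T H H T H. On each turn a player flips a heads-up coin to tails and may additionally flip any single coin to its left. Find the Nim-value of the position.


Coins: T T H T H H T H H T H
Key fact: a single head at position k behaves exactly like a Nim heap of size k (turning it to T and optionally flipping a coin at j < k corresponds to moving the heap from k to j, or to 0), and heads combine as a disjunctive sum (two heads at the same place would cancel, matching j XOR j = 0). So the Nim-value is the XOR of the 1-indexed positions of the heads.
Face-up positions (1-indexed): [3, 5, 6, 8, 9, 11]
XOR 0 with 3: 0 XOR 3 = 3
XOR 3 with 5: 3 XOR 5 = 6
XOR 6 with 6: 6 XOR 6 = 0
XOR 0 with 8: 0 XOR 8 = 8
XOR 8 with 9: 8 XOR 9 = 1
XOR 1 with 11: 1 XOR 11 = 10
Nim-value = 10

10


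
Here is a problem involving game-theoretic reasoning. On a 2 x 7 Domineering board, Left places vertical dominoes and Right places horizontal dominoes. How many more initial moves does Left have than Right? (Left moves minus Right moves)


Board is 2 x 7 (rows x cols).
Left (vertical) placements: (rows-1) * cols = 1 * 7 = 7
Right (horizontal) placements: rows * (cols-1) = 2 * 6 = 12
Advantage = Left - Right = 7 - 12 = -5

-5


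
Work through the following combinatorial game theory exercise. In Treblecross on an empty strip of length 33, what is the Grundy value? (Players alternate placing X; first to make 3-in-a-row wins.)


Treblecross: place X on empty cells; 3-in-a-row wins.
Playing within two cells of an existing X lets the opponent win at once, so sensible play treats the cells i-2..i+2 around each X as dead. The player left with no safe cell loses, so this is a normal-play take-away game on strips of safe cells.
Placing X at cell i (0-indexed) of a strip of k safe cells leaves independent strips of sizes max(0, i-2) and max(0, k-i-3). Hence G(k) = mex{ G(max(0,i-2)) XOR G(max(0,k-i-3)) : 0 <= i < k }, with G(0) = 0.
G(1): splits (0,0):0^0=0 -> mex({0}) = 1
G(2): splits (0,0):0^0=0 -> mex({0}) = 1
G(3): splits (0,0):0^0=0 -> mex({0}) = 1
G(4): splits (0,1):0^1=1 (0,0):0^0=0 -> mex({0, 1}) = 2
G(5): splits (0,2):0^1=1 (0,1):0^1=1 (0,0):0^0=0 -> mex({0, 1}) = 2
G(6) = mex({1}) = 0
G(7) = mex({0, 1, 2}) = 3
G(8) = mex({0, 1, 2}) = 3
G(9) = mex({0, 2}) = 1
G(10) = mex({0, 2, 3}) = 1
G(11) = mex({0, 3}) = 1
G(12) = mex({1, 3}) = 0
G(13) = mex({0, 1, 2, 3}) = 4
G(14) = mex({0, 1, 2}) = 3
G(15) = mex({0, 1, 2}) = 3
G(16) = mex({0, 1, 2, 4}) = 3
G(17) = mex({0, 1, 3, 4}) = 2
G(18) = mex({0, 1, 3, 4}) = 2
G(19) = mex({0, 1, 3, 5}) = 2
G(20) = mex({0, 1, 2, 3, 5}) = 4
G(21) = mex({0, 1, 2, 3, 5}) = 4
G(22) = mex({1, 2, 6}) = 0
G(23) = mex({0, 1, 2, 3, 4, 6}) = 5
G(24) = mex({0, 1, 2, 3, 4}) = 5
G(25) = mex({0, 1, 3, 4, 7}) = 2
G(26) = mex({0, 1, 3, 4, 5, 7}) = 2
G(27) = mex({0, 1, 3, 5}) = 2
G(28) = mex({0, 1, 2, 5}) = 3
G(29) = mex({0, 1, 2, 4, 5, 6}) = 3
G(30) = mex({1, 2, 4, 6}) = 0
G(31) = mex({0, 1, 2, 3, 4, 6}) = 5
G(32) = mex({1, 2, 3, 4, 7}) = 0
G(33) = mex({0, 3, 7}) = 1
Therefore G(33) = 1.

1


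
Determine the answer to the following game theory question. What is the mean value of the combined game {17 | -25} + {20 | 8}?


G1 = {17 | -25}, G2 = {20 | 8}
Each is a switch {a | b} with numbers a > b; its mean value is (a + b)/2, and mean value is additive over game sums: m(G1 + G2) = m(G1) + m(G2).
Mean of G1 = (17 + (-25))/2 = -8/2 = -4
Mean of G2 = (20 + (8))/2 = 28/2 = 14
Mean of G1 + G2 = -4 + 14 = 10

10


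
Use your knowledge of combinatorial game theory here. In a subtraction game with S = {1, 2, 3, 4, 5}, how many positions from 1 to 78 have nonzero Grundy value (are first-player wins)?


Subtraction set S = {1, 2, 3, 4, 5}, so G(n) = n mod 6.
G(n) = 0 when n is a multiple of 6.
Multiples of 6 in [1, 78]: 13
N-positions (nonzero Grundy) = 78 - 13 = 65

65


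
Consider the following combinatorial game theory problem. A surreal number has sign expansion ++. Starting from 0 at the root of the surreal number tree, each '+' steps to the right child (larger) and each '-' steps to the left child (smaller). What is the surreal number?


Sign expansion: ++
Rule: track bounds (lo, hi), initially (-inf, +inf). On '+', the current value becomes lo and we move to the simplest number in (value, hi): value + 1 if hi = +inf, otherwise the midpoint (value + hi)/2. On '-', the current value becomes hi and we move to value - 1 if lo = -inf, otherwise the midpoint (lo + value)/2.
Start at 0.
Step 1: sign = +, move right. Bounds: (0, +inf). Value = 1
Step 2: sign = +, move right. Bounds: (1, +inf). Value = 2
The surreal number with sign expansion ++ is 2.

2


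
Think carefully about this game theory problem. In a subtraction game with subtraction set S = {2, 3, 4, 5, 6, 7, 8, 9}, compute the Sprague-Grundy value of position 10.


The subtraction set is S = {2, 3, 4, 5, 6, 7, 8, 9}.
G(k) = mex{ G(k - s) : s in S, s <= k }. We compute iteratively: G(0) = 0.
G(1) = mex({}) = 0
G(2) = mex({0}) = 1
G(3) = mex({0}) = 1
G(4) = mex({0, 1}) = 2
G(5) = mex({0, 1}) = 2
G(6) = mex({0, 1, 2}) = 3
G(7) = mex({0, 1, 2}) = 3
G(8) = mex({0, 1, 2, 3}) = 4
G(9) = mex({0, 1, 2, 3}) = 4
G(10) = mex({0, 1, 2, 3, 4}) = 5
Therefore G(10) = 5.

5


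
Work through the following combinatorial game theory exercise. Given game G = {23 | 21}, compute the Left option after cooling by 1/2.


Original game: {23 | 21} (a switch {a | b} with a > b).
Cooling by t (for t below the temperature (a - b)/2 = 1) taxes each move by t: {a | b} cooled by t is {a - t | b + t}.
Cooling amount: t = 1/2
Cooled Left option: 23 - 1/2 = 45/2
Cooled Right option: 21 + 1/2 = 43/2
Cooled game: {45/2 | 43/2}
Left option = 45/2

45/2


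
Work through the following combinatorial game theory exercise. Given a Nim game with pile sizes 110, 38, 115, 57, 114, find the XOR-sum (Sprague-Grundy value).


We need the XOR (exclusive or) of all pile sizes.
After XOR-ing pile 1 (size 110): 0 XOR 110 = 110
After XOR-ing pile 2 (size 38): 110 XOR 38 = 72
After XOR-ing pile 3 (size 115): 72 XOR 115 = 59
After XOR-ing pile 4 (size 57): 59 XOR 57 = 2
After XOR-ing pile 5 (size 114): 2 XOR 114 = 112
The Nim-value of this position is 112.

112


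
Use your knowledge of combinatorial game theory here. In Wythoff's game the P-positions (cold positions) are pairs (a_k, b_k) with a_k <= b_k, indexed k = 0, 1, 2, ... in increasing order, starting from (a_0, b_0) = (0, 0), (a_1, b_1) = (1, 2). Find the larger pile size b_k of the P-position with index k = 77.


By Wythoff's theorem, a_k = floor(k * phi) and b_k = floor(k * phi^2) = a_k + k, where phi = (1 + sqrt(5))/2 is the golden ratio.
phi = (1 + sqrt(5))/2 = 1.618034
phi^2 = phi + 1 = 2.618034
k = 77
k * phi^2 = 77 * 2.618034 = 201.588617
b_77 = floor(k * phi^2) = 201 (check: a_77 + k = 124 + 77 = 201)

201


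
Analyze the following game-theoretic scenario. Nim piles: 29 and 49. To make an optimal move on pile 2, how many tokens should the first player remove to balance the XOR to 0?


Piles: 29 and 49
Current XOR: 29 XOR 49 = 44 (non-zero, so this is an N-position).
To make the XOR zero, we need to find a move that balances the piles.
For pile 2 (size 49): target = 49 XOR 44 = 29
We reduce pile 2 from 49 to 29.
Tokens removed: 49 - 29 = 20
Verification: 29 XOR 29 = 0

20


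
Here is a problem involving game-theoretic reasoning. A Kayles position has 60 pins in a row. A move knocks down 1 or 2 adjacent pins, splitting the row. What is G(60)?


Kayles: a move removes 1 or 2 adjacent pins from a contiguous row.
Removing pins from a row of k leaves two independent rows (a, b) with a + b = k - 1 (one pin) or a + b = k - 2 (two pins); an end removal gives a = 0.
By Sprague-Grundy, G(k) = mex{ G(a) XOR G(b) } over all these splits. G(0) = 0.
G(1): splits (0,0):0^0=0 -> mex({0}) = 1
G(2): splits (0,1):0^1=1 (0,0):0^0=0 -> mex({0, 1}) = 2
G(3): splits (0,2):0^2=2 (1,1):1^1=0 (0,1):0^1=1 -> mex({0, 1, 2}) = 3
G(4): splits (0,3):0^3=3 (1,2):1^2=3 (0,2):0^2=2 (1,1):1^1=0 -> mex({0, 2, 3}) = 1
G(5): splits (0,4):0^1=1 (1,3):1^3=2 (2,2):2^2=0 (0,3):0^3=3 (1,2):1^2=3 -> mex({0, 1, 2, 3}) = 4
G(6) = mex({0, 1, 2, 4}) = 3
G(7) = mex({0, 1, 3, 4, 5}) = 2
G(8) = mex({0, 2, 3, 5, 6}) = 1
G(9) = mex({0, 1, 2, 3, 6, 7}) = 4
G(10) = mex({0, 1, 3, 4, 5, 7}) = 2
G(11) = mex({0, 1, 2, 3, 4, 5}) = 6
G(12) = mex({0, 1, 2, 3, 5, 6, 7}) = 4
G(13) = mex({0, 2, 3, 4, 6, 7}) = 1
G(14) = mex({0, 1, 4, 5, 6, 7}) = 2
G(15) = mex({0, 1, 2, 3, 4, 5, 6}) = 7
G(16) = mex({0, 2, 3, 5, 6, 7}) = 1
G(17) = mex({0, 1, 2, 3, 5, 6, 7}) = 4
G(18) = mex({0, 1, 2, 4, 5, 6}) = 3
G(19) = mex({0, 1, 3, 4, 5, 7}) = 2
G(20) = mex({0, 2, 3, 4, 5, 6, 7}) = 1
G(21) = mex({0, 1, 2, 3, 5, 6, 7}) = 4
G(22) = mex({0, 1, 2, 3, 4, 5, 7}) = 6
G(23) = mex({0, 1, 2, 3, 4, 5, 6}) = 7
G(24) = mex({0, 1, 2, 3, 5, 6, 7}) = 4
G(25) = mex({0, 2, 3, 4, 6, 7}) = 1
G(26) = mex({0, 1, 3, 4, 5, 6, 7}) = 2
G(27) = mex({0, 1, 2, 3, 4, 5, 6, 7}) = 8
G(28) = mex({0, 1, 2, 3, 4, 6, 7, 8}) = 5
G(29) = mex({0, 1, 2, 3, 5, 6, 7, 8, 9}) = 4
G(30) = mex({0, 1, 2, 3, 4, 5, 6, 9, 10}) = 7
G(31) = mex({0, 1, 3, 4, 5, 7, 10, 11}) = 2
G(32) = mex({0, 2, 3, 4, 5, 6, 7, 9, 11}) = 1
G(33) = mex({0, 1, 2, 3, 4, 5, 6, 7, 9, 12}) = 8
G(34) = mex({0, 1, 2, 3, 4, 5, 7, 8, 11, 12}) = 6
G(35) = mex({0, 1, 2, 3, 4, 5, 6, 8, 9, 10, 11}) = 7
G(36) = mex({0, 1, 2, 3, 5, 6, 7, 9, 10}) = 4
G(37) = mex({0, 2, 3, 4, 6, 7, 9, 10, 11, 12}) = 1
G(38) = mex({0, 1, 3, 4, 5, 6, 7, 9, 10, 11, 12}) = 2
G(39) = mex({0, 1, 2, 4, 5, 6, 7, 9, 10, 12, 14}) = 3
G(40) = mex({0, 2, 3, 4, 6, 7, 11, 12, 14}) = 1
G(41) = mex({0, 1, 2, 3, 5, 6, 7, 9, 10, 11, 12}) = 4
G(42) = mex({0, 1, 2, 3, 4, 5, 6, 9, 10}) = 7
G(43) = mex({0, 1, 3, 4, 5, 7, 9, 10, 12, 15}) = 2
G(44) = mex({0, 2, 3, 4, 5, 6, 7, 9, 10, 12, 15}) = 1
G(45) = mex({0, 1, 2, 3, 4, 5, 6, 7, 9, 10, 12, 14}) = 8
G(46) = mex({0, 1, 3, 4, 5, 7, 8, 11, 12, 14}) = 2
G(47) = mex({0, 1, 2, 3, 4, 5, 6, 8, 9, 10, 11, 12}) = 7
G(48) = mex({0, 1, 2, 3, 5, 6, 7, 9, 10}) = 4
G(49) = mex({0, 2, 3, 4, 6, 7, 9, 10, 11, 12, 15}) = 1
G(50) = mex({0, 1, 4, 5, 6, 7, 9, 11, 12, 14, 15}) = 2
G(51) = mex({0, 1, 2, 3, 4, 5, 6, 7, 9, 12, 14, 15}) = 8
G(52) = mex({0, 2, 3, 4, 5, 6, 7, 8, 11, 12, 15}) = 1
G(53) = mex({0, 1, 2, 3, 5, 6, 7, 8, 9, 10, 11, 12}) = 4
G(54) = mex({0, 1, 2, 3, 4, 5, 6, 9, 10}) = 7
G(55) = mex({0, 1, 3, 4, 5, 7, 9, 10, 11, 12}) = 2
G(56) = mex({0, 2, 3, 4, 5, 6, 7, 9, 10, 11, 12, 13, 14}) = 1
G(57) = mex({0, 1, 2, 3, 5, 6, 7, 9, 10, 12, 13, 14, 15}) = 4
G(58) = mex({0, 1, 3, 4, 5, 7, 11, 12, 14, 15}) = 2
G(59) = mex({0, 1, 2, 3, 4, 5, 6, 9, 10, 11, 12, 15}) = 7
G(60) = mex({0, 1, 2, 3, 5, 6, 7, 9, 10}) = 4
Therefore G(60) = 4.

4


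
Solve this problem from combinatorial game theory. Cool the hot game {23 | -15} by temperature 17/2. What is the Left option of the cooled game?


Original game: {23 | -15} (a switch {a | b} with a > b).
Cooling by t (for t below the temperature (a - b)/2 = 19) taxes each move by t: {a | b} cooled by t is {a - t | b + t}.
Cooling amount: t = 17/2
Cooled Left option: 23 - 17/2 = 29/2
Cooled Right option: -15 + 17/2 = -13/2
Cooled game: {29/2 | -13/2}
Left option = 29/2

29/2


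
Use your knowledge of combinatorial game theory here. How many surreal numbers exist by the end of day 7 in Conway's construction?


Day 0: {|} = 0 is born. Count = 1.
Day n: the number of surreal numbers born by day n is 2^(n+1) - 1.
By day 0: 2^1 - 1 = 1
By day 1: 2^2 - 1 = 3
By day 2: 2^3 - 1 = 7
By day 3: 2^4 - 1 = 15
By day 4: 2^5 - 1 = 31
By day 5: 2^6 - 1 = 63
By day 6: 2^7 - 1 = 127
By day 7: 2^8 - 1 = 255
By day 7: 255 surreal numbers.

255


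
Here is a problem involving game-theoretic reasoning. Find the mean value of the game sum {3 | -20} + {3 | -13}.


G1 = {3 | -20}, G2 = {3 | -13}
Each is a switch {a | b} with numbers a > b; its mean value is (a + b)/2, and mean value is additive over game sums: m(G1 + G2) = m(G1) + m(G2).
Mean of G1 = (3 + (-20))/2 = -17/2 = -17/2
Mean of G2 = (3 + (-13))/2 = -10/2 = -5
Mean of G1 + G2 = -17/2 + -5 = -27/2

-27/2


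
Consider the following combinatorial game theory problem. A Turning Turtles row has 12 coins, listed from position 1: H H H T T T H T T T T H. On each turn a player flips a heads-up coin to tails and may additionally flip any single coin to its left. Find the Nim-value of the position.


Coins: H H H T T T H T T T T H
Key fact: a single head at position k behaves exactly like a Nim heap of size k (turning it to T and optionally flipping a coin at j < k corresponds to moving the heap from k to j, or to 0), and heads combine as a disjunctive sum (two heads at the same place would cancel, matching j XOR j = 0). So the Nim-value is the XOR of the 1-indexed positions of the heads.
Face-up positions (1-indexed): [1, 2, 3, 7, 12]
XOR 0 with 1: 0 XOR 1 = 1
XOR 1 with 2: 1 XOR 2 = 3
XOR 3 with 3: 3 XOR 3 = 0
XOR 0 with 7: 0 XOR 7 = 7
XOR 7 with 12: 7 XOR 12 = 11
Nim-value = 11

11


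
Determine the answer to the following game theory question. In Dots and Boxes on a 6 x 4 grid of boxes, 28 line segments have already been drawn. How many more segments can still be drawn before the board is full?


Grid: 6 x 4 boxes, i.e. 7 rows and 5 columns of dots.
Horizontal edges: (rows + 1) * cols = 7 * 4 = 28
Vertical edges: rows * (cols + 1) = 6 * 5 = 30
Total edges: 28 + 30 = 58
Edges drawn: 28
Remaining: 58 - 28 = 30

30


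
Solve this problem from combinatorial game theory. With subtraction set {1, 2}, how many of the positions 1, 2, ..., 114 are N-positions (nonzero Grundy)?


Subtraction set S = {1, 2}, so G(n) = n mod 3.
G(n) = 0 when n is a multiple of 3.
Multiples of 3 in [1, 114]: 38
N-positions (nonzero Grundy) = 114 - 38 = 76

76


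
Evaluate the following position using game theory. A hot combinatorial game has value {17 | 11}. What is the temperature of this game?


The game is {17 | 11}, a switch {a | b} with numbers a > b.
Cooling {a | b} by t gives {a - t | b + t}, which stops being hot when a - t = b + t, i.e. at t = (a - b)/2. So the temperature of a switch is (a - b)/2.
Temperature = (Left option - Right option) / 2
= (17 - (11)) / 2
= 6 / 2
= 3

3


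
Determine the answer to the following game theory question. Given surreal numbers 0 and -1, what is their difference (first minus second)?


x = 0, y = -1
x - y = 0 - -1 = 1

1


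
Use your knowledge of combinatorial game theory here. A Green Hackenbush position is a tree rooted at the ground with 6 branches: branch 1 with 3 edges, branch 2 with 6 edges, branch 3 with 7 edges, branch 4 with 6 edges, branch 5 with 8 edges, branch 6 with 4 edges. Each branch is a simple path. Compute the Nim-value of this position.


The tree has 6 branches from the ground vertex.
In Green Hackenbush, the Nim-value of a simple path of length k is k.
Branch 1: length 3, Nim-value = 3
Branch 2: length 6, Nim-value = 6
Branch 3: length 7, Nim-value = 7
Branch 4: length 6, Nim-value = 6
Branch 5: length 8, Nim-value = 8
Branch 6: length 4, Nim-value = 4
Total Nim-value = XOR of all branch values:
0 XOR 3 = 3
3 XOR 6 = 5
5 XOR 7 = 2
2 XOR 6 = 4
4 XOR 8 = 12
12 XOR 4 = 8
Nim-value of the tree = 8

8


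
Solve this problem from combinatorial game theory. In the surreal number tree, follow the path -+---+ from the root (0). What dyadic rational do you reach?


Sign expansion: -+---+
Rule: track bounds (lo, hi), initially (-inf, +inf). On '+', the current value becomes lo and we move to the simplest number in (value, hi): value + 1 if hi = +inf, otherwise the midpoint (value + hi)/2. On '-', the current value becomes hi and we move to value - 1 if lo = -inf, otherwise the midpoint (lo + value)/2.
Start at 0.
Step 1: sign = -, move left. Bounds: (-inf, 0). Value = -1
Step 2: sign = +, move right. Bounds: (-1, 0). Value = -1/2
Step 3: sign = -, move left. Bounds: (-1, -1/2). Value = -3/4
Step 4: sign = -, move left. Bounds: (-1, -3/4). Value = -7/8
Step 5: sign = -, move left. Bounds: (-1, -7/8). Value = -15/16
Step 6: sign = +, move right. Bounds: (-15/16, -7/8). Value = -29/32
The surreal number with sign expansion -+---+ is -29/32.

-29/32


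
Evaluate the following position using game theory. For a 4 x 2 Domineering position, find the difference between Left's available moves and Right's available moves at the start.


Board is 4 x 2 (rows x cols).
Left (vertical) placements: (rows-1) * cols = 3 * 2 = 6
Right (horizontal) placements: rows * (cols-1) = 4 * 1 = 4
Advantage = Left - Right = 6 - 4 = 2

2


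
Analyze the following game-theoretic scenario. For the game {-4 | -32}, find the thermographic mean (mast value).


Game = {-4 | -32}, a switch {a | b} with numbers a > b.
Its thermograph has left wall a - t and right wall b + t, which meet at t = (a - b)/2, where both equal (a + b)/2. So the mast (mean value) is at (a + b)/2.
Mean = (-4 + (-32))/2 = -36/2 = -18

-18


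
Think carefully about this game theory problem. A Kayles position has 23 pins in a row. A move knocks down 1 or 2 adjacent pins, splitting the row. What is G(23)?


Kayles: a move removes 1 or 2 adjacent pins from a contiguous row.
Removing pins from a row of k leaves two independent rows (a, b) with a + b = k - 1 (one pin) or a + b = k - 2 (two pins); an end removal gives a = 0.
By Sprague-Grundy, G(k) = mex{ G(a) XOR G(b) } over all these splits. G(0) = 0.
G(1): splits (0,0):0^0=0 -> mex({0}) = 1
G(2): splits (0,1):0^1=1 (0,0):0^0=0 -> mex({0, 1}) = 2
G(3): splits (0,2):0^2=2 (1,1):1^1=0 (0,1):0^1=1 -> mex({0, 1, 2}) = 3
G(4): splits (0,3):0^3=3 (1,2):1^2=3 (0,2):0^2=2 (1,1):1^1=0 -> mex({0, 2, 3}) = 1
G(5): splits (0,4):0^1=1 (1,3):1^3=2 (2,2):2^2=0 (0,3):0^3=3 (1,2):1^2=3 -> mex({0, 1, 2, 3}) = 4
G(6) = mex({0, 1, 2, 4}) = 3
G(7) = mex({0, 1, 3, 4, 5}) = 2
G(8) = mex({0, 2, 3, 5, 6}) = 1
G(9) = mex({0, 1, 2, 3, 6, 7}) = 4
G(10) = mex({0, 1, 3, 4, 5, 7}) = 2
G(11) = mex({0, 1, 2, 3, 4, 5}) = 6
G(12) = mex({0, 1, 2, 3, 5, 6, 7}) = 4
G(13) = mex({0, 2, 3, 4, 6, 7}) = 1
G(14) = mex({0, 1, 4, 5, 6, 7}) = 2
G(15) = mex({0, 1, 2, 3, 4, 5, 6}) = 7
G(16) = mex({0, 2, 3, 5, 6, 7}) = 1
G(17) = mex({0, 1, 2, 3, 5, 6, 7}) = 4
G(18) = mex({0, 1, 2, 4, 5, 6}) = 3
G(19) = mex({0, 1, 3, 4, 5, 7}) = 2
G(20) = mex({0, 2, 3, 4, 5, 6, 7}) = 1
G(21) = mex({0, 1, 2, 3, 5, 6, 7}) = 4
G(22) = mex({0, 1, 2, 3, 4, 5, 7}) = 6
G(23) = mex({0, 1, 2, 3, 4, 5, 6}) = 7
Therefore G(23) = 7.

7


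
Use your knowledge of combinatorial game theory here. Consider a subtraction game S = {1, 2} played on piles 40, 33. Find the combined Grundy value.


Subtraction set: {1, 2}
For this subtraction set, G(n) = n mod 3 (period = max + 1 = 3).
Pile 1 (size 40): G(40) = 40 mod 3 = 1
Pile 2 (size 33): G(33) = 33 mod 3 = 0
Total Grundy value = XOR of all: 1 XOR 0 = 1

1


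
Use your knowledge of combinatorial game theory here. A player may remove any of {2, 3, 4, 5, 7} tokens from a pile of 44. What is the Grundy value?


The subtraction set is S = {2, 3, 4, 5, 7}.
G(k) = mex{ G(k - s) : s in S, s <= k }. We compute iteratively: G(0) = 0.
G(1) = mex({}) = 0
G(2) = mex({0}) = 1
G(3) = mex({0}) = 1
G(4) = mex({0, 1}) = 2
G(5) = mex({0, 1}) = 2
G(6) = mex({0, 1, 2}) = 3
G(7) = mex({0, 1, 2}) = 3
G(8) = mex({0, 1, 2, 3}) = 4
G(9) = mex({1, 2, 3}) = 0
G(10) = mex({1, 2, 3, 4}) = 0
G(11) = mex({0, 2, 3, 4}) = 1
G(12) = mex({0, 2, 3, 4}) = 1
G(13) = mex({0, 1, 3, 4}) = 2
G(14) = mex({0, 1, 3}) = 2
G(15) = mex({0, 1, 2, 4}) = 3
Observe that G(9)..G(15) = 0, 0, 1, 1, 2, 2, 3 repeats G(0)..G(6) = 0, 0, 1, 1, 2, 2, 3.
For k >= max(S) = 7, G(k) is determined by the previous 7 values G(k-7)..G(k-1); a window of 7 consecutive values has recurred shifted by 9, so by induction G(k + 9) = G(k) for all k >= 0: the sequence is periodic from the start with period 9.
One period: G(0..8) = 0, 0, 1, 1, 2, 2, 3, 3, 4.
44 mod 9 = 8, so G(44) = G(8) = 4.

4


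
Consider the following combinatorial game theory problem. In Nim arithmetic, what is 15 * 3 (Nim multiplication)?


Nim multiplication is bilinear over XOR: (u XOR v) * w = (u*w) XOR (v*w).
So we split each operand into its bit components and XOR the pairwise Nim products.
15 = 1 + 2 + 4 + 8 (as XOR of powers of 2).
3 = 1 + 2 (as XOR of powers of 2).
Using the standard Nim-product table on single bits:
  2*2 = 3,   2*4 = 8,   2*8 = 12,
  4*4 = 6,   4*8 = 11,  8*8 = 13,
and  1*x = x (identity), k*l = l*k (commutative).
Pairwise Nim products:
  1 * 1 = 1
  1 * 2 = 2
  2 * 1 = 2
  2 * 2 = 3
  4 * 1 = 4
  4 * 2 = 8
  8 * 1 = 8
  8 * 2 = 12
XOR them: 1 XOR 2 XOR 2 XOR 3 XOR 4 XOR 8 XOR 8 XOR 12 = 10.
Result: 15 * 3 = 10 (in Nim).

10


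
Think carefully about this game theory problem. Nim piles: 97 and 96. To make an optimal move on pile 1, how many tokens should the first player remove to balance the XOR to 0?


Piles: 97 and 96
Current XOR: 97 XOR 96 = 1 (non-zero, so this is an N-position).
To make the XOR zero, we need to find a move that balances the piles.
For pile 1 (size 97): target = 97 XOR 1 = 96
We reduce pile 1 from 97 to 96.
Tokens removed: 97 - 96 = 1
Verification: 96 XOR 96 = 0

1


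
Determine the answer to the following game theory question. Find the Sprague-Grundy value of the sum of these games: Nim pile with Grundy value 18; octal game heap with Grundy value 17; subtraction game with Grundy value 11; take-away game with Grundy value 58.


By the Sprague-Grundy theorem, the Grundy value of a sum of games is the XOR of individual Grundy values.
Nim pile: Grundy value = 18. Running XOR: 0 XOR 18 = 18
octal game heap: Grundy value = 17. Running XOR: 18 XOR 17 = 3
subtraction game: Grundy value = 11. Running XOR: 3 XOR 11 = 8
take-away game: Grundy value = 58. Running XOR: 8 XOR 58 = 50
The combined Grundy value is 50.

50


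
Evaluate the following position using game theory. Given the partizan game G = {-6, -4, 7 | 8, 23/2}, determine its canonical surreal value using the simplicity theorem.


Left options: {-6, -4, 7}, max = 7
Right options: {8, 23/2}, min = 8
All options are numbers and max(Left) < min(Right), so by the simplicity theorem the value is the simplest (earliest-born) number strictly between 7 and 8.
No integer lies strictly between 7 and 8, so the value is the dyadic rational m/2^k in the interval with the smallest k (then m odd); search k = 1, 2, ...:
Denominator 2: 15/2 lies strictly between 7 and 8 -- found.
The simplest number in the interval is 15/2.
Game value = 15/2

15/2


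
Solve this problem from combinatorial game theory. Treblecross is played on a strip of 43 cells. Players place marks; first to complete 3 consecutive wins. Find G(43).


Treblecross: place X on empty cells; 3-in-a-row wins.
Playing within two cells of an existing X lets the opponent win at once, so sensible play treats the cells i-2..i+2 around each X as dead. The player left with no safe cell loses, so this is a normal-play take-away game on strips of safe cells.
Placing X at cell i (0-indexed) of a strip of k safe cells leaves independent strips of sizes max(0, i-2) and max(0, k-i-3). Hence G(k) = mex{ G(max(0,i-2)) XOR G(max(0,k-i-3)) : 0 <= i < k }, with G(0) = 0.
G(1): splits (0,0):0^0=0 -> mex({0}) = 1
G(2): splits (0,0):0^0=0 -> mex({0}) = 1
G(3): splits (0,0):0^0=0 -> mex({0}) = 1
G(4): splits (0,1):0^1=1 (0,0):0^0=0 -> mex({0, 1}) = 2
G(5): splits (0,2):0^1=1 (0,1):0^1=1 (0,0):0^0=0 -> mex({0, 1}) = 2
G(6) = mex({1}) = 0
G(7) = mex({0, 1, 2}) = 3
G(8) = mex({0, 1, 2}) = 3
G(9) = mex({0, 2}) = 1
G(10) = mex({0, 2, 3}) = 1
G(11) = mex({0, 3}) = 1
G(12) = mex({1, 3}) = 0
G(13) = mex({0, 1, 2, 3}) = 4
G(14) = mex({0, 1, 2}) = 3
G(15) = mex({0, 1, 2}) = 3
G(16) = mex({0, 1, 2, 4}) = 3
G(17) = mex({0, 1, 3, 4}) = 2
G(18) = mex({0, 1, 3, 4}) = 2
G(19) = mex({0, 1, 3, 5}) = 2
G(20) = mex({0, 1, 2, 3, 5}) = 4
G(21) = mex({0, 1, 2, 3, 5}) = 4
G(22) = mex({1, 2, 6}) = 0
G(23) = mex({0, 1, 2, 3, 4, 6}) = 5
G(24) = mex({0, 1, 2, 3, 4}) = 5
G(25) = mex({0, 1, 3, 4, 7}) = 2
G(26) = mex({0, 1, 3, 4, 5, 7}) = 2
G(27) = mex({0, 1, 3, 5}) = 2
G(28) = mex({0, 1, 2, 5}) = 3
G(29) = mex({0, 1, 2, 4, 5, 6}) = 3
G(30) = mex({1, 2, 4, 6}) = 0
G(31) = mex({0, 1, 2, 3, 4, 6}) = 5
G(32) = mex({1, 2, 3, 4, 7}) = 0
G(33) = mex({0, 3, 7}) = 1
G(34) = mex({0, 2, 3, 5, 7}) = 1
G(35) = mex({0, 2, 3, 5, 6}) = 1
G(36) = mex({0, 1, 2, 5, 6}) = 3
G(37) = mex({0, 1, 2, 4, 5, 6}) = 3
G(38) = mex({0, 1, 2, 4}) = 3
G(39) = mex({0, 1, 2, 3, 4, 7}) = 5
G(40) = mex({0, 1, 2, 3, 4, 5, 7}) = 6
G(41) = mex({0, 1, 2, 3, 5, 7}) = 4
G(42) = mex({0, 1, 2, 3, 5, 6, 7}) = 4
G(43) = mex({0, 2, 3, 5, 6}) = 1
Therefore G(43) = 1.

1
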